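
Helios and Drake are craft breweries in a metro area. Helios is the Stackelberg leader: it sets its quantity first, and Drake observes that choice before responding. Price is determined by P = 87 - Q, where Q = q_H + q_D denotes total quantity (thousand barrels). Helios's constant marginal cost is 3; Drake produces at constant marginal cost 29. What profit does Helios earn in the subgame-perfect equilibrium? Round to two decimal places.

1512.50

The follower Drake best-responds to any q_H: π_D = (87 - Q)q_D - 29q_D.
Follower FOC: 58 - q_H - 2q_D = 0, so q_D(q_H) = (58 - q_H)/2.
The leader anticipates this reaction. Substituting into P = 87 - Q gives P = 58 - (1/2)q_H, so π_H = (58 - (1/2)q_H)q_H - 3q_H.
Maximising: ∂π_H/∂q_H = 55 - q_H = 0, giving q_H = 55.
Then q_D = (58 - 55)/2 = 3/2.
Price P = 87 - 113/2 = 61/2.
Helios's profit: (61/2 - 3)·55 = 1512.5000.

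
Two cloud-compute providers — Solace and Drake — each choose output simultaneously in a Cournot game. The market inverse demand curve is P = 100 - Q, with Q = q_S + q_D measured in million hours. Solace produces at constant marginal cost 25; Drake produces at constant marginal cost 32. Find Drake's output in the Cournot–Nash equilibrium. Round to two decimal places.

Solace's profit: π_S = (100 - Q)q_S - (25q_S). Setting ∂π_S/∂q_S = 0: 75 - 2q_S - (q_D) = 0.
Drake's profit: π_D = (100 - Q)q_D - (32q_D). Setting ∂π_D/∂q_D = 0: 68 - 2q_D - (q_S) = 0.
Rearranging gives the reaction functions q_S = (75 - q_D)/2 and q_D = (68 - q_S)/2.
Substituting one into the other gives q_S = 82/3 and q_D = 61/3.

20.33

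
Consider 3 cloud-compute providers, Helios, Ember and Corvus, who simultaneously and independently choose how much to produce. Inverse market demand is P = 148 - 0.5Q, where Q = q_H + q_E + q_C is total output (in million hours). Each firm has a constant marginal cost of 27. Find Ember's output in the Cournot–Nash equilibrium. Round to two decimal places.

A representative firm's profit is π_i = q_i(148 - 0.5Q) - 27q_i.
First-order condition (treating rivals' output as given): 121 - q_i - (1/2)·Σ_{j≠i} q_j = 0.
With identical firms every q_j equals q_i, so Σ_{j≠i} q_j = 2q_i and 121 = 2q_i, giving q_i = 121/2.

60.50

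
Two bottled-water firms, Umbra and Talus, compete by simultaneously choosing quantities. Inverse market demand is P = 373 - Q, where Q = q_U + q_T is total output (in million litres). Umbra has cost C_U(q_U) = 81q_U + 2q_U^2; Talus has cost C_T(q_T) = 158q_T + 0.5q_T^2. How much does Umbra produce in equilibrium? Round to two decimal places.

Umbra's profit: π_U = (373 - Q)q_U - (81q_U + 2q_U²). Setting ∂π_U/∂q_U = 0: 292 - 6q_U - (q_T) = 0.
Talus's first-order condition: 215 - 3q_T - (q_U) = 0.
So q_U = (292 - q_T)/6 and q_T = (215 - q_U)/3.
Substituting one into the other gives q_U = 661/17 and q_T = 998/17.

38.88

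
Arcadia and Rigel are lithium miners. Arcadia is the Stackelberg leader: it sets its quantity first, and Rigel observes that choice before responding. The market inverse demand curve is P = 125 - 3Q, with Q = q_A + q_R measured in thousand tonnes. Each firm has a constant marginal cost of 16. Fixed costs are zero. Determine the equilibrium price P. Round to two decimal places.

43.25

The follower Rigel best-responds to any q_A: π_R = (125 - 3Q)q_R - 16q_R.
Setting the follower's marginal profit to zero, 109 - 3q_A - 6q_R = 0, i.e. q_R = (109 - 3q_A)/6.
The leader anticipates this reaction. Substituting into P = 125 - 3Q gives P = 141/2 - (3/2)q_A, so π_A = (141/2 - (3/2)q_A)q_A - 16q_A.
Leader FOC: 109/2 - 3q_A = 0, so q_A = 109/6.
Then q_R = (109 - 3·(109/6))/6 = 109/12.
Total output Q = 109/4, so price P = 125 - 3·(109/4) = 173/4.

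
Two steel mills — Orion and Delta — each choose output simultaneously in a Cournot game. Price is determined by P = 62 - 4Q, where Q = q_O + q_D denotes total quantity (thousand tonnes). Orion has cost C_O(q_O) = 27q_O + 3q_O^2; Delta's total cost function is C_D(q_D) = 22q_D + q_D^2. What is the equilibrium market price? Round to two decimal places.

42.32

Orion's profit: π_O = (62 - 4Q)q_O - (27q_O + 3q_O²). Setting ∂π_O/∂q_O = 0: 35 - 14q_O - 4(q_D) = 0.
Delta's profit: π_D = (62 - 4Q)q_D - (22q_D + q_D²). Setting ∂π_D/∂q_D = 0: 40 - 10q_D - 4(q_O) = 0.
So q_O = (35 - 4q_D)/14 and q_D = (40 - 4q_O)/10.
Solving the pair: q_O = 95/62, q_D = 105/31.
Total output Q = 305/62, so price P = 62 - 4·(305/62) = 1312/31.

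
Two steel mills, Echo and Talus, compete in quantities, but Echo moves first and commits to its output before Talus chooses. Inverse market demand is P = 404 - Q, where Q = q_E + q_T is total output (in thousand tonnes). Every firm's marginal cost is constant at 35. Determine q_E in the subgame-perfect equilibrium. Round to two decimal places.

The follower Talus best-responds to any q_E: π_T = (404 - Q)q_T - 35q_T.
Setting the follower's marginal profit to zero, 369 - q_E - 2q_T = 0, i.e. q_T = (369 - q_E)/2.
Echo substitutes q_T(q_E) into its own profit: π_E = q_E(404 - q_E - (369 - q_E)/2) - 35q_E = (439/2 - (1/2)q_E)q_E - 35q_E.
Leader FOC: 369/2 - q_E = 0, so q_E = 369/2.
Then q_T = (369 - 369/2)/2 = 369/4.

184.50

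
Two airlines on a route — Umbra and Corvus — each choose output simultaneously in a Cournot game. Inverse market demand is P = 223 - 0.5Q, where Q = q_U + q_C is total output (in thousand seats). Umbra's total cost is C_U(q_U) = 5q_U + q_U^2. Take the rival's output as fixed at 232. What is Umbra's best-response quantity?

34

With the rival's output fixed at 232, Umbra's profit is π_U = (223 - (1/2)·232 - (1/2)q_U)q_U - (5q_U + q_U²) = (107 - (1/2)q_U)q_U - (5q_U + q_U²).
∂π_U/∂q_U = 102 - 3q_U = 0, so q_U = 34.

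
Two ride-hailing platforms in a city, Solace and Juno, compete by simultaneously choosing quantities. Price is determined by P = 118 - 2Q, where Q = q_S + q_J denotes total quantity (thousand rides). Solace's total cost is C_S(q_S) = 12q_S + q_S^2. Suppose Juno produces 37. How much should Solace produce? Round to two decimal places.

5.33

With the rival's output fixed at 37, Solace's profit is π_S = (118 - 2·37 - 2q_S)q_S - (12q_S + q_S²) = (44 - 2q_S)q_S - (12q_S + q_S²).
∂π_S/∂q_S = 32 - 6q_S = 0, so q_S = 16/3.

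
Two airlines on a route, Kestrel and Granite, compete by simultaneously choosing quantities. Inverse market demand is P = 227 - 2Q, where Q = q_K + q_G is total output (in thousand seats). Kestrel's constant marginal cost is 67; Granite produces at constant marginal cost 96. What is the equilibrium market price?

130

Kestrel's profit: π_K = (227 - 2Q)q_K - (67q_K). Setting ∂π_K/∂q_K = 0: 160 - 4q_K - 2(q_G) = 0.
Granite's profit: π_G = (227 - 2Q)q_G - (96q_G). Setting ∂π_G/∂q_G = 0: 131 - 4q_G - 2(q_K) = 0.
So q_K = (160 - 2q_G)/4 and q_G = (131 - 2q_K)/4.
Solving the pair: q_K = 63/2, q_G = 17.
Total output Q = 97/2, so price P = 227 - 2·(97/2) = 130.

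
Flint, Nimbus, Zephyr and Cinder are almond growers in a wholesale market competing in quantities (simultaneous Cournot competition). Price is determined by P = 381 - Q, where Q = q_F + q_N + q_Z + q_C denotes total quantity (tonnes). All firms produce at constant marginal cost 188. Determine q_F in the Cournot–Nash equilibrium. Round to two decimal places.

A representative firm's profit is π_i = q_i(381 - Q) - 188q_i.
First-order condition (treating rivals' output as given): 193 - 2q_i - Σ_{j≠i} q_j = 0.
By symmetry each firm produces the same amount; substituting Σ_{j≠i} q_j = 3q_i yields q_i = 193/5.

38.60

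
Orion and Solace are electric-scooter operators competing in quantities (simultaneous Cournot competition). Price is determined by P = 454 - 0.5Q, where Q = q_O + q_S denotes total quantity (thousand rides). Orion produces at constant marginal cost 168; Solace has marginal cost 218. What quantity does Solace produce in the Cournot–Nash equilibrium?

Orion's profit: π_O = (454 - 0.5Q)q_O - (168q_O). Setting ∂π_O/∂q_O = 0: 286 - q_O - (1/2)(q_S) = 0.
Solace's profit: π_S = (454 - 0.5Q)q_S - (218q_S). Setting ∂π_S/∂q_S = 0: 236 - q_S - (1/2)(q_O) = 0.
Best responses: q_O = (286 - (1/2)q_S), q_S = (236 - (1/2)q_O).
Solving the pair: q_O = 224, q_S = 124.

124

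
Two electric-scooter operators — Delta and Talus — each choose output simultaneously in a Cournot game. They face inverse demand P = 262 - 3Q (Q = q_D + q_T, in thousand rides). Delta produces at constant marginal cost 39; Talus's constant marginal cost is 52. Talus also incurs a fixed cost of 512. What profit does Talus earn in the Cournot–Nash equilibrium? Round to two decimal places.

Delta's profit: π_D = (262 - 3Q)q_D - (39q_D). Setting ∂π_D/∂q_D = 0: 223 - 6q_D - 3(q_T) = 0.
Talus's first-order condition: 210 - 6q_T - 3(q_D) = 0.
Rearranging gives the reaction functions q_D = (223 - 3q_T)/6 and q_T = (210 - 3q_D)/6.
Substituting one into the other gives q_D = 236/9 and q_T = 197/9.
Price P = 262 - 3·(433/9) = 353/3.
Talus's profit: (353/3 - 52)·(197/9) - 512 = 925.3704.

925.37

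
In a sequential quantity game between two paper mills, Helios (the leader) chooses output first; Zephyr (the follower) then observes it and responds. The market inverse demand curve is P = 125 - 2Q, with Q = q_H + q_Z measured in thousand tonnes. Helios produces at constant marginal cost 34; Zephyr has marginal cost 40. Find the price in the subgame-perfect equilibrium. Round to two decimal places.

58.25

The follower Zephyr best-responds to any q_H: π_Z = (125 - 2Q)q_Z - 40q_Z.
Setting the follower's marginal profit to zero, 85 - 2q_H - 4q_Z = 0, i.e. q_Z = (85 - 2q_H)/4.
Helios substitutes q_Z(q_H) into its own profit: π_H = q_H(125 - 2q_H - (85 - 2q_H)/2) - 34q_H = (165/2 - q_H)q_H - 34q_H.
Maximising: ∂π_H/∂q_H = 97/2 - 2q_H = 0, giving q_H = 97/4.
Then q_Z = (85 - 2·(97/4))/4 = 73/8.
Total output Q = 267/8, so price P = 125 - 2·(267/8) = 233/4.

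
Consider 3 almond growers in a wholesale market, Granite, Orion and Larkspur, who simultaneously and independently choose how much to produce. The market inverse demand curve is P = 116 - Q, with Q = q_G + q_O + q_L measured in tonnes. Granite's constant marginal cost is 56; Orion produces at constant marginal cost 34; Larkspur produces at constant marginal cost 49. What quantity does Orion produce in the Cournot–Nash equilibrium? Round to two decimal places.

Granite's profit: π_G = (116 - Q)q_G - (56q_G). Setting ∂π_G/∂q_G = 0: 60 - 2q_G - (q_O + q_L) = 0.
Orion's profit: π_O = (116 - Q)q_O - (34q_O). Setting ∂π_O/∂q_O = 0: 82 - 2q_O - (q_G + q_L) = 0.
Larkspur's first-order condition: 67 - 2q_L - (q_G + q_O) = 0.
Adding the 3 conditions: 209 − 2Q − 2Q = 0, i.e. Q = 209/4.
Back-substituting: q_G = (60 − 209/4) = 31/4, q_O = (82 − 209/4) = 119/4, q_L = (67 − 209/4) = 59/4.

29.75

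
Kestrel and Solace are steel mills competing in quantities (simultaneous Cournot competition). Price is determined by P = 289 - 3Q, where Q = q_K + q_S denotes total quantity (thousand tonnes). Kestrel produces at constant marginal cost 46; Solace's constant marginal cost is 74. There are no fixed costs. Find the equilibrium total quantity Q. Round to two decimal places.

50.89

Kestrel's profit: π_K = (289 - 3Q)q_K - (46q_K). Setting ∂π_K/∂q_K = 0: 243 - 6q_K - 3(q_S) = 0.
Solace's profit: π_S = (289 - 3Q)q_S - (74q_S). Setting ∂π_S/∂q_S = 0: 215 - 6q_S - 3(q_K) = 0.
Best responses: q_K = (243 - 3q_S)/6, q_S = (215 - 3q_K)/6.
Substituting one into the other gives q_K = 271/9 and q_S = 187/9.
Total output Q = 271/9 + 187/9 = 458/9.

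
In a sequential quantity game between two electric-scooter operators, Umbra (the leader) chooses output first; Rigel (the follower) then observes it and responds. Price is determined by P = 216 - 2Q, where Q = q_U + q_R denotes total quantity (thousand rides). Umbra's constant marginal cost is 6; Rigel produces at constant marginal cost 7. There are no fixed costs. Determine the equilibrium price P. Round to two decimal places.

58.75

Solve by backward induction. Given q_U, the follower Rigel maximises π_R = (216 - 2q_U - 2q_R)q_R - 7q_R.
∂π_R/∂q_R = 209 - 2q_U - 4q_R = 0 gives the reaction function q_R = (209 - 2q_U)/4.
Umbra substitutes q_R(q_U) into its own profit: π_U = q_U(216 - 2q_U - (209 - 2q_U)/2) - 6q_U = (223/2 - q_U)q_U - 6q_U.
Leader FOC: 211/2 - 2q_U = 0, so q_U = 211/4.
Then q_R = (209 - 2·(211/4))/4 = 207/8.
Total output Q = 629/8, so price P = 216 - 2·(629/8) = 235/4.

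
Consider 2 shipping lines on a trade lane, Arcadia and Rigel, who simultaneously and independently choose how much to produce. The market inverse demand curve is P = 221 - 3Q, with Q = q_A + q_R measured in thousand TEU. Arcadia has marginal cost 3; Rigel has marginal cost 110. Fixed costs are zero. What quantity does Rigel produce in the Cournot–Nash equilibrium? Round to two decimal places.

Arcadia's profit: π_A = (221 - 3Q)q_A - (3q_A). Setting ∂π_A/∂q_A = 0: 218 - 6q_A - 3(q_R) = 0.
Rigel's profit: π_R = (221 - 3Q)q_R - (110q_R). Setting ∂π_R/∂q_R = 0: 111 - 6q_R - 3(q_A) = 0.
Best responses: q_A = (218 - 3q_R)/6, q_R = (111 - 3q_A)/6.
Substituting one into the other gives q_A = 325/9 and q_R = 4/9.

0.44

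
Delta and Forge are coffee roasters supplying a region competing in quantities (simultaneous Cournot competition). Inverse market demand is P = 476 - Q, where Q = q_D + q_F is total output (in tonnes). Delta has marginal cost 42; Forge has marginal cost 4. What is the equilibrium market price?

Delta's profit: π_D = (476 - Q)q_D - (42q_D). Setting ∂π_D/∂q_D = 0: 434 - 2q_D - (q_F) = 0.
Forge's profit: π_F = (476 - Q)q_F - (4q_F). Setting ∂π_F/∂q_F = 0: 472 - 2q_F - (q_D) = 0.
Rearranging gives the reaction functions q_D = (434 - q_F)/2 and q_F = (472 - q_D)/2.
Substituting one into the other gives q_D = 132 and q_F = 170.
Total output Q = 302, so price P = 476 - 302 = 174.

174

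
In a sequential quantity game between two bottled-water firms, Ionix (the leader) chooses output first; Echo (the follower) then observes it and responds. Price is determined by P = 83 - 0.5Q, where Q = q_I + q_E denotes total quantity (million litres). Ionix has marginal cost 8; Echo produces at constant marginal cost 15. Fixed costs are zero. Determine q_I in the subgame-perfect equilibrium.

82

Solve by backward induction. Given q_I, the follower Echo maximises π_E = (83 - (1/2)q_I - (1/2)q_E)q_E - 15q_E.
Follower FOC: 68 - (1/2)q_I - q_E = 0, so q_E(q_I) = (68 - (1/2)q_I).
Ionix substitutes q_E(q_I) into its own profit: π_I = q_I(83 - (1/2)q_I - (68 - (1/2)q_I)/2) - 8q_I = (49 - (1/4)q_I)q_I - 8q_I.
Leader FOC: 41 - (1/2)q_I = 0, so q_I = 82.
Then q_E = (68 - (1/2)·82) = 27.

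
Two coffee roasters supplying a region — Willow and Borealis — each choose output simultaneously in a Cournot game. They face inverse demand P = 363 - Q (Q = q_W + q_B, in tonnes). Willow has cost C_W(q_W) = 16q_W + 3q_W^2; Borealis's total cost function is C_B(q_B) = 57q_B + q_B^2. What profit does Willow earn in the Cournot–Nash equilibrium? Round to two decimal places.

4872.94

Willow's profit: π_W = (363 - Q)q_W - (16q_W + 3q_W²). Setting ∂π_W/∂q_W = 0: 347 - 8q_W - (q_B) = 0.
Borealis's first-order condition: 306 - 4q_B - (q_W) = 0.
Rearranging gives the reaction functions q_W = (347 - q_B)/8 and q_B = (306 - q_W)/4.
Substituting one into the other gives q_W = 1082/31 and q_B = 67.7742.
Price P = 363 - 102.6774 = 260.3226.
Willow's profit: 260.3226·(1082/31) - 16·(1082/31) - 3(1082/31)² = 4872.9407.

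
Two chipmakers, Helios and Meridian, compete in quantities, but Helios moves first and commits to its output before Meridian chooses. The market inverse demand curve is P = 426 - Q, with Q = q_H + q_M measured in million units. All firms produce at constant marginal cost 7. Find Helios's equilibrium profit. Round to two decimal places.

21945.13

The follower Meridian best-responds to any q_H: π_M = (426 - Q)q_M - 7q_M.
Follower FOC: 419 - q_H - 2q_M = 0, so q_M(q_H) = (419 - q_H)/2.
The leader anticipates this reaction. Substituting into P = 426 - Q gives P = 433/2 - (1/2)q_H, so π_H = (433/2 - (1/2)q_H)q_H - 7q_H.
Maximising: ∂π_H/∂q_H = 419/2 - q_H = 0, giving q_H = 419/2.
Then q_M = (419 - 419/2)/2 = 419/4.
Price P = 426 - 1257/4 = 447/4.
Helios's profit: (447/4 - 7)·(419/2) = 21945.1250.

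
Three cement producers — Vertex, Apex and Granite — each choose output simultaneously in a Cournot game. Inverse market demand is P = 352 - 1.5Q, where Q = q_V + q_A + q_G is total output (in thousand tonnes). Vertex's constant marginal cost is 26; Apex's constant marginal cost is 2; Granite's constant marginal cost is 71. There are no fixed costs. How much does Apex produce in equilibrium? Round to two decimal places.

Vertex's profit: π_V = (352 - 1.5Q)q_V - (26q_V). Setting ∂π_V/∂q_V = 0: 326 - 3q_V - (3/2)(q_A + q_G) = 0.
Apex's first-order condition: 350 - 3q_A - (3/2)(q_V + q_G) = 0.
Granite's profit: π_G = (352 - 1.5Q)q_G - (71q_G). Setting ∂π_G/∂q_G = 0: 281 - 3q_G - (3/2)(q_V + q_A) = 0.
Adding the 3 first-order conditions: 957 − 6Q = 0, so Q = 319/2.
Back-substituting: q_V = (326 − 957/4)/(3/2) = 347/6, q_A = (350 − 957/4)/(3/2) = 443/6, q_G = (281 − 957/4)/(3/2) = 167/6.

73.83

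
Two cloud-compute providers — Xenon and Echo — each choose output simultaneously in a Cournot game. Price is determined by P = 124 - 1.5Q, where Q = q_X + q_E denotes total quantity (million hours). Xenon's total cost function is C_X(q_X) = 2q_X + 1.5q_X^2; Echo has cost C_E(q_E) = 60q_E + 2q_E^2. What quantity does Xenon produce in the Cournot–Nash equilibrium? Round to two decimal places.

Xenon's profit: π_X = (124 - 1.5Q)q_X - (2q_X + (3/2)q_X²). Setting ∂π_X/∂q_X = 0: 122 - 6q_X - (3/2)(q_E) = 0.
Echo's first-order condition: 64 - 7q_E - (3/2)(q_X) = 0.
Rearranging gives the reaction functions q_X = (122 - (3/2)q_E)/6 and q_E = (64 - (3/2)q_X)/7.
Solving the pair: q_X = 19.0692, q_E = 268/53.

19.07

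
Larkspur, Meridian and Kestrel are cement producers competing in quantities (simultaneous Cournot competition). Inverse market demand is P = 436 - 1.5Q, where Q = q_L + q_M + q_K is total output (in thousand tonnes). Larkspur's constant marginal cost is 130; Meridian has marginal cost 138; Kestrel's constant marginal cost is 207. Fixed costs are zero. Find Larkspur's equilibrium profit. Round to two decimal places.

Larkspur's profit: π_L = (436 - 1.5Q)q_L - (130q_L). Setting ∂π_L/∂q_L = 0: 306 - 3q_L - (3/2)(q_M + q_K) = 0.
Meridian's profit: π_M = (436 - 1.5Q)q_M - (138q_M). Setting ∂π_M/∂q_M = 0: 298 - 3q_M - (3/2)(q_L + q_K) = 0.
Kestrel's profit: π_K = (436 - 1.5Q)q_K - (207q_K). Setting ∂π_K/∂q_K = 0: 229 - 3q_K - (3/2)(q_L + q_M) = 0.
Summing all 3 equations gives 833 − 6Q = 0, hence Q = 833/6.
Back-substituting: q_L = (306 − 833/4)/(3/2) = 391/6, q_M = (298 − 833/4)/(3/2) = 359/6, q_K = (229 − 833/4)/(3/2) = 83/6.
Price P = 436 - (3/2)·(833/6) = 911/4.
Larkspur's profit: (911/4 - 130)·(391/6) = 6370.0417.

6370.04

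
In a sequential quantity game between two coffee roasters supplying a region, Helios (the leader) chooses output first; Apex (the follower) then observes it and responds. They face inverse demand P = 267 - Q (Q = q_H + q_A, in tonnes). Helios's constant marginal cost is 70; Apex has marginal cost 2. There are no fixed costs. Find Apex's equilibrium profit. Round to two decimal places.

Solve by backward induction. Given q_H, the follower Apex maximises π_A = (267 - q_H - q_A)q_A - 2q_A.
Setting the follower's marginal profit to zero, 265 - q_H - 2q_A = 0, i.e. q_A = (265 - q_H)/2.
The leader anticipates this reaction. Substituting into P = 267 - Q gives P = 269/2 - (1/2)q_H, so π_H = (269/2 - (1/2)q_H)q_H - 70q_H.
Leader FOC: 129/2 - q_H = 0, so q_H = 129/2.
Then q_A = (265 - 129/2)/2 = 401/4.
Price P = 267 - 659/4 = 409/4.
Apex's profit: (409/4 - 2)·(401/4) = 10050.0625.

10050.06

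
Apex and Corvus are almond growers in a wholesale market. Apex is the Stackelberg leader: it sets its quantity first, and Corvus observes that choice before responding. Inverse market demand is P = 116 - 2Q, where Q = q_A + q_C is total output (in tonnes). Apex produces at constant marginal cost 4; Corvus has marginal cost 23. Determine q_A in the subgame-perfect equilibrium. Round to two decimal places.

The follower Corvus best-responds to any q_A: π_C = (116 - 2Q)q_C - 23q_C.
∂π_C/∂q_C = 93 - 2q_A - 4q_C = 0 gives the reaction function q_C = (93 - 2q_A)/4.
Apex substitutes q_C(q_A) into its own profit: π_A = q_A(116 - 2q_A - (93 - 2q_A)/2) - 4q_A = (139/2 - q_A)q_A - 4q_A.
Leader FOC: 131/2 - 2q_A = 0, so q_A = 131/4.
Then q_C = (93 - 2·(131/4))/4 = 55/8.

32.75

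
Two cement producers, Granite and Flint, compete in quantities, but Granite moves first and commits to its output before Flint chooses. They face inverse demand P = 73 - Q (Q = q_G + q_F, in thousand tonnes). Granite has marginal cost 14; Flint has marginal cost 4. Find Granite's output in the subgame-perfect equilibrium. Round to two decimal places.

24.50

The follower Flint best-responds to any q_G: π_F = (73 - Q)q_F - 4q_F.
Follower FOC: 69 - q_G - 2q_F = 0, so q_F(q_G) = (69 - q_G)/2.
Granite substitutes q_F(q_G) into its own profit: π_G = q_G(73 - q_G - (69 - q_G)/2) - 14q_G = (77/2 - (1/2)q_G)q_G - 14q_G.
The leader's first-order condition 49/2 - q_G = 0 yields q_G = 49/2.
Then q_F = (69 - 49/2)/2 = 89/4.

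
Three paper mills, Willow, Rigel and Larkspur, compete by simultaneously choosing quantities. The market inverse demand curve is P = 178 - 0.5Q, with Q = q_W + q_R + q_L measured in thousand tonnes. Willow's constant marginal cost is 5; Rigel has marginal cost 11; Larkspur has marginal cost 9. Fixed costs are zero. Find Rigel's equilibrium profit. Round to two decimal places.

Willow's profit: π_W = (178 - 0.5Q)q_W - (5q_W). Setting ∂π_W/∂q_W = 0: 173 - q_W - (1/2)(q_R + q_L) = 0.
Rigel's first-order condition: 167 - q_R - (1/2)(q_W + q_L) = 0.
Larkspur's first-order condition: 169 - q_L - (1/2)(q_W + q_R) = 0.
Adding the 3 first-order conditions: 509 − 2Q = 0, so Q = 509/2.
Back-substituting: q_W = (173 − 509/4)/(1/2) = 183/2, q_R = (167 − 509/4)/(1/2) = 159/2, q_L = (169 − 509/4)/(1/2) = 167/2.
Price P = 178 - (1/2)·(509/2) = 203/4.
Rigel's profit: (203/4 - 11)·(159/2) = 3160.1250.

3160.13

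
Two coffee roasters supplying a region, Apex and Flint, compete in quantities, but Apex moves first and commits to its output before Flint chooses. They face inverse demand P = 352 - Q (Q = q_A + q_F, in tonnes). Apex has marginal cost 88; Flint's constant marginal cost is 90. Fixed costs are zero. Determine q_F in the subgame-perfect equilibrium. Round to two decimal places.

Solve by backward induction. Given q_A, the follower Flint maximises π_F = (352 - q_A - q_F)q_F - 90q_F.
Follower FOC: 262 - q_A - 2q_F = 0, so q_F(q_A) = (262 - q_A)/2.
The leader anticipates this reaction. Substituting into P = 352 - Q gives P = 221 - (1/2)q_A, so π_A = (221 - (1/2)q_A)q_A - 88q_A.
The leader's first-order condition 133 - q_A = 0 yields q_A = 133.
Then q_F = (262 - 133)/2 = 129/2.

64.50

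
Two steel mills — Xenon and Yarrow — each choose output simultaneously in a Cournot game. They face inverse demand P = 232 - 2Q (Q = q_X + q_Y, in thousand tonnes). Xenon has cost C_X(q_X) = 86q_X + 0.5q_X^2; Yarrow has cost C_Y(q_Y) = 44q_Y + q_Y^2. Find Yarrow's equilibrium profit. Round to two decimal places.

Xenon's profit: π_X = (232 - 2Q)q_X - (86q_X + (1/2)q_X²). Setting ∂π_X/∂q_X = 0: 146 - 5q_X - 2(q_Y) = 0.
Yarrow's profit: π_Y = (232 - 2Q)q_Y - (44q_Y + q_Y²). Setting ∂π_Y/∂q_Y = 0: 188 - 6q_Y - 2(q_X) = 0.
Rearranging gives the reaction functions q_X = (146 - 2q_Y)/5 and q_Y = (188 - 2q_X)/6.
Substituting one into the other gives q_X = 250/13 and q_Y = 324/13.
Price P = 232 - 2·(574/13) = 1868/13.
Yarrow's profit: (1868/13)·(324/13) - 44·(324/13) - (324/13)² = 1863.4793.

1863.48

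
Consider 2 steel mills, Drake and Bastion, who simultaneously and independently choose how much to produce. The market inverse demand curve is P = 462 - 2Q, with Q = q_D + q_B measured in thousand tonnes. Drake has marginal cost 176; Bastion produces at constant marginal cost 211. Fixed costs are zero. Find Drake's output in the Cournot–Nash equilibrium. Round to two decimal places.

53.50

Drake's profit: π_D = (462 - 2Q)q_D - (176q_D). Setting ∂π_D/∂q_D = 0: 286 - 4q_D - 2(q_B) = 0.
Bastion's profit: π_B = (462 - 2Q)q_B - (211q_B). Setting ∂π_B/∂q_B = 0: 251 - 4q_B - 2(q_D) = 0.
So q_D = (286 - 2q_B)/4 and q_B = (251 - 2q_D)/4.
Substituting one into the other gives q_D = 107/2 and q_B = 36.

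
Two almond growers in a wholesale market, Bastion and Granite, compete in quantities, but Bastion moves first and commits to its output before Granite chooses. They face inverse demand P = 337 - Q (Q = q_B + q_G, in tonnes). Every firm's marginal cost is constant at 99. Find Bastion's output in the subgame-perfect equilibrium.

119

Solve by backward induction. Given q_B, the follower Granite maximises π_G = (337 - q_B - q_G)q_G - 99q_G.
Setting the follower's marginal profit to zero, 238 - q_B - 2q_G = 0, i.e. q_G = (238 - q_B)/2.
Bastion substitutes q_G(q_B) into its own profit: π_B = q_B(337 - q_B - (238 - q_B)/2) - 99q_B = (218 - (1/2)q_B)q_B - 99q_B.
Leader FOC: 119 - q_B = 0, so q_B = 119.
Then q_G = (238 - 119)/2 = 119/2.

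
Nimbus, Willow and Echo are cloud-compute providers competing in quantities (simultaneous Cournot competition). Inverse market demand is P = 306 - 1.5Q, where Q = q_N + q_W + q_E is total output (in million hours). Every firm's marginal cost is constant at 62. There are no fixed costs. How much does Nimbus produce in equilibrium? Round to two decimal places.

40.67

Each firm earns π_i = (306 - 1.5Q)q_i - 62q_i.
First-order condition (treating rivals' output as given): 244 - 3q_i - (3/2)·Σ_{j≠i} q_j = 0.
With identical firms every q_j equals q_i, so Σ_{j≠i} q_j = 2q_i and 244 = 6q_i, giving q_i = 122/3.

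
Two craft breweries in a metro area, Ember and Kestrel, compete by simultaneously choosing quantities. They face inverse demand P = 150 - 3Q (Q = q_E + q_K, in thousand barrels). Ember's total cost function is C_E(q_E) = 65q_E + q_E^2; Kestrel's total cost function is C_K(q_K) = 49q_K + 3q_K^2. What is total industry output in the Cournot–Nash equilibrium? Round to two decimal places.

Ember's profit: π_E = (150 - 3Q)q_E - (65q_E + q_E²). Setting ∂π_E/∂q_E = 0: 85 - 8q_E - 3(q_K) = 0.
Kestrel's profit: π_K = (150 - 3Q)q_K - (49q_K + 3q_K²). Setting ∂π_K/∂q_K = 0: 101 - 12q_K - 3(q_E) = 0.
Best responses: q_E = (85 - 3q_K)/8, q_K = (101 - 3q_E)/12.
Substituting one into the other gives q_E = 239/29 and q_K = 553/87.
Total output Q = 239/29 + 553/87 = 1270/87.

14.60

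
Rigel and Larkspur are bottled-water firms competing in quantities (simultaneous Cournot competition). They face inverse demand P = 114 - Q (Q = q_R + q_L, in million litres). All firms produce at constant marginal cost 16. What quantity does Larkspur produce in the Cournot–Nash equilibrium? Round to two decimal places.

32.67

A representative firm's profit is π_i = q_i(114 - Q) - 16q_i.
Setting ∂π_i/∂q_i = 0 with rivals' quantities fixed: 98 - 2q_i - q_j = 0.
By symmetry each firm produces the same amount; substituting q_j = q_i yields q_i = 98/3.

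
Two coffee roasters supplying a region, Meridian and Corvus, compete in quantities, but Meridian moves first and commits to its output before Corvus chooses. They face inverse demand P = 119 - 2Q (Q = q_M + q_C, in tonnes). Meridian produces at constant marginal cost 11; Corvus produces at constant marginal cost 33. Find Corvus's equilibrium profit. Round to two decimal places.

Solve by backward induction. Given q_M, the follower Corvus maximises π_C = (119 - 2q_M - 2q_C)q_C - 33q_C.
Setting the follower's marginal profit to zero, 86 - 2q_M - 4q_C = 0, i.e. q_C = (86 - 2q_M)/4.
The leader anticipates this reaction. Substituting into P = 119 - 2Q gives P = 76 - q_M, so π_M = (76 - q_M)q_M - 11q_M.
Leader FOC: 65 - 2q_M = 0, so q_M = 65/2.
Then q_C = (86 - 2·(65/2))/4 = 21/4.
Price P = 119 - 2·(151/4) = 87/2.
Corvus's profit: (87/2 - 33)·(21/4) = 441/8.

55.13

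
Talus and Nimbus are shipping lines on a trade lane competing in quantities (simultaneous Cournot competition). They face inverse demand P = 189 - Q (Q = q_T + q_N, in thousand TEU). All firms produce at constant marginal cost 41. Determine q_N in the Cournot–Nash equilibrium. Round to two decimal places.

Each firm earns π_i = (189 - Q)q_i - 41q_i.
First-order condition (treating rivals' output as given): 148 - 2q_i - q_j = 0.
By symmetry each firm produces the same amount; substituting q_j = q_i yields q_i = 148/3.

49.33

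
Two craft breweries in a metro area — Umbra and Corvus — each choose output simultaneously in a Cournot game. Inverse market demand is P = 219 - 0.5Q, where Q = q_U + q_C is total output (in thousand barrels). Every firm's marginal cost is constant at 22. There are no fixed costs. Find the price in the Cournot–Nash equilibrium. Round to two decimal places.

Each firm earns π_i = (219 - 0.5Q)q_i - 22q_i.
Setting ∂π_i/∂q_i = 0 with rivals' quantities fixed: 197 - q_i - (1/2)q_j = 0.
With identical firms every q_j equals q_i, so q_j = q_i and 197 = (3/2)q_i, giving q_i = 394/3.
Total output Q = 788/3, so price P = 219 - (1/2)·(788/3) = 263/3.

87.67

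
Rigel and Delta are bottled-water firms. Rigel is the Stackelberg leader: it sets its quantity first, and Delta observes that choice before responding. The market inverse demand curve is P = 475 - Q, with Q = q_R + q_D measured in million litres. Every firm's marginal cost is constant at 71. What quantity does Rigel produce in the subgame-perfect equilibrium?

202

Solve by backward induction. Given q_R, the follower Delta maximises π_D = (475 - q_R - q_D)q_D - 71q_D.
Setting the follower's marginal profit to zero, 404 - q_R - 2q_D = 0, i.e. q_D = (404 - q_R)/2.
The leader anticipates this reaction. Substituting into P = 475 - Q gives P = 273 - (1/2)q_R, so π_R = (273 - (1/2)q_R)q_R - 71q_R.
Leader FOC: 202 - q_R = 0, so q_R = 202.
Then q_D = (404 - 202)/2 = 101.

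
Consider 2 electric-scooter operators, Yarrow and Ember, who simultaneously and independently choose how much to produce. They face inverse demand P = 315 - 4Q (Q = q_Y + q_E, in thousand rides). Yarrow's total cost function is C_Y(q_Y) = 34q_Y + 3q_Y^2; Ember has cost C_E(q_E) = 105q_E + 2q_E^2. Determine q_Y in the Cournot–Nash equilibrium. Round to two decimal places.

16.66

Yarrow's profit: π_Y = (315 - 4Q)q_Y - (34q_Y + 3q_Y²). Setting ∂π_Y/∂q_Y = 0: 281 - 14q_Y - 4(q_E) = 0.
Ember's profit: π_E = (315 - 4Q)q_E - (105q_E + 2q_E²). Setting ∂π_E/∂q_E = 0: 210 - 12q_E - 4(q_Y) = 0.
So q_Y = (281 - 4q_E)/14 and q_E = (210 - 4q_Y)/12.
Solving the pair: q_Y = 633/38, q_E = 227/19.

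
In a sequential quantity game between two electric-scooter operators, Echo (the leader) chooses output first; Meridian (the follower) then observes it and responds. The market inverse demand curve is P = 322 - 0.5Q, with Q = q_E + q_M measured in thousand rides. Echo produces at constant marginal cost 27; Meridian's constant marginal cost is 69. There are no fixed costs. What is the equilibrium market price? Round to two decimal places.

Solve by backward induction. Given q_E, the follower Meridian maximises π_M = (322 - (1/2)q_E - (1/2)q_M)q_M - 69q_M.
Setting the follower's marginal profit to zero, 253 - (1/2)q_E - q_M = 0, i.e. q_M = (253 - (1/2)q_E).
Echo substitutes q_M(q_E) into its own profit: π_E = q_E(322 - (1/2)q_E - (253 - (1/2)q_E)/2) - 27q_E = (391/2 - (1/4)q_E)q_E - 27q_E.
Leader FOC: 337/2 - (1/2)q_E = 0, so q_E = 337.
Then q_M = (253 - (1/2)·337) = 169/2.
Total output Q = 843/2, so price P = 322 - (1/2)·(843/2) = 445/4.

111.25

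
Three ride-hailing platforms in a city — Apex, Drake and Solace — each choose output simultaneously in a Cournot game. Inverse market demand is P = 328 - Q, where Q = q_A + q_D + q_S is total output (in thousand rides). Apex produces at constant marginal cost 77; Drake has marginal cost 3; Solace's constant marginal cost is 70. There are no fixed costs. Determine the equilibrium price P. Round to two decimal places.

119.50

Apex's profit: π_A = (328 - Q)q_A - (77q_A). Setting ∂π_A/∂q_A = 0: 251 - 2q_A - (q_D + q_S) = 0.
Drake's profit: π_D = (328 - Q)q_D - (3q_D). Setting ∂π_D/∂q_D = 0: 325 - 2q_D - (q_A + q_S) = 0.
Solace's profit: π_S = (328 - Q)q_S - (70q_S). Setting ∂π_S/∂q_S = 0: 258 - 2q_S - (q_A + q_D) = 0.
Adding the 3 conditions: 834 − 2Q − 2Q = 0, i.e. Q = 417/2.
Back-substituting: q_A = (251 − 417/2) = 85/2, q_D = (325 − 417/2) = 233/2, q_S = (258 − 417/2) = 99/2.
Total output Q = 417/2, so price P = 328 - 417/2 = 239/2.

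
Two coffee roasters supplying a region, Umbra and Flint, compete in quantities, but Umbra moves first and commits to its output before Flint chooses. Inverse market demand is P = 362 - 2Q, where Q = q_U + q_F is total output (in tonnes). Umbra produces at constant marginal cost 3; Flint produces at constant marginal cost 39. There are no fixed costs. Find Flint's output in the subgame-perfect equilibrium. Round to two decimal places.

Solve by backward induction. Given q_U, the follower Flint maximises π_F = (362 - 2q_U - 2q_F)q_F - 39q_F.
∂π_F/∂q_F = 323 - 2q_U - 4q_F = 0 gives the reaction function q_F = (323 - 2q_U)/4.
The leader anticipates this reaction. Substituting into P = 362 - 2Q gives P = 401/2 - q_U, so π_U = (401/2 - q_U)q_U - 3q_U.
Leader FOC: 395/2 - 2q_U = 0, so q_U = 395/4.
Then q_F = (323 - 2·(395/4))/4 = 251/8.

31.38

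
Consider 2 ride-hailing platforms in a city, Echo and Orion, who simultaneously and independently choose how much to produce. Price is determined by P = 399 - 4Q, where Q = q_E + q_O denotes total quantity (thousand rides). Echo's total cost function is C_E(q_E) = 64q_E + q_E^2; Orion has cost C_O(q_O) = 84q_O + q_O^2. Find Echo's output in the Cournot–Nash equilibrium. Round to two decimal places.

24.88

Echo's profit: π_E = (399 - 4Q)q_E - (64q_E + q_E²). Setting ∂π_E/∂q_E = 0: 335 - 10q_E - 4(q_O) = 0.
Orion's first-order condition: 315 - 10q_O - 4(q_E) = 0.
Best responses: q_E = (335 - 4q_O)/10, q_O = (315 - 4q_E)/10.
Substituting one into the other gives q_E = 1045/42 and q_O = 905/42.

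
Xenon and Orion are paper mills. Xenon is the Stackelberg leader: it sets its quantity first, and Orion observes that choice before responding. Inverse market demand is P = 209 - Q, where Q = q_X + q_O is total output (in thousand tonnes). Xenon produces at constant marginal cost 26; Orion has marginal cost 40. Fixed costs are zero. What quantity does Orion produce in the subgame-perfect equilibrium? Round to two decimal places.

Solve by backward induction. Given q_X, the follower Orion maximises π_O = (209 - q_X - q_O)q_O - 40q_O.
Setting the follower's marginal profit to zero, 169 - q_X - 2q_O = 0, i.e. q_O = (169 - q_X)/2.
The leader anticipates this reaction. Substituting into P = 209 - Q gives P = 249/2 - (1/2)q_X, so π_X = (249/2 - (1/2)q_X)q_X - 26q_X.
The leader's first-order condition 197/2 - q_X = 0 yields q_X = 197/2.
Then q_O = (169 - 197/2)/2 = 141/4.

35.25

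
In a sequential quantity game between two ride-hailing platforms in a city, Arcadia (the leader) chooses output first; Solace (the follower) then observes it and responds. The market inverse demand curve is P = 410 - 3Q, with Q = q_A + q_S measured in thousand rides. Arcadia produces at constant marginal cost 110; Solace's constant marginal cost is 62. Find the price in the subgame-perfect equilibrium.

Solve by backward induction. Given q_A, the follower Solace maximises π_S = (410 - 3q_A - 3q_S)q_S - 62q_S.
Setting the follower's marginal profit to zero, 348 - 3q_A - 6q_S = 0, i.e. q_S = (348 - 3q_A)/6.
Arcadia substitutes q_S(q_A) into its own profit: π_A = q_A(410 - 3q_A - (348 - 3q_A)/2) - 110q_A = (236 - (3/2)q_A)q_A - 110q_A.
The leader's first-order condition 126 - 3q_A = 0 yields q_A = 42.
Then q_S = (348 - 3·42)/6 = 37.
Total output Q = 79, so price P = 410 - 3·79 = 173.

173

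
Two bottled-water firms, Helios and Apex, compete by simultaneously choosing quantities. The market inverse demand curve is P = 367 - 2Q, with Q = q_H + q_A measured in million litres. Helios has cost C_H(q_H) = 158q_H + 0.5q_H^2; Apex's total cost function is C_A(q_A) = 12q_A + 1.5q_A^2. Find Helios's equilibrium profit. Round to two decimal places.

1475.05

Helios's profit: π_H = (367 - 2Q)q_H - (158q_H + (1/2)q_H²). Setting ∂π_H/∂q_H = 0: 209 - 5q_H - 2(q_A) = 0.
Apex's profit: π_A = (367 - 2Q)q_A - (12q_A + (3/2)q_A²). Setting ∂π_A/∂q_A = 0: 355 - 7q_A - 2(q_H) = 0.
Best responses: q_H = (209 - 2q_A)/5, q_A = (355 - 2q_H)/7.
Substituting one into the other gives q_H = 753/31 and q_A = 1357/31.
Price P = 367 - 2·68.0645 = 230.8710.
Helios's profit: 230.8710·(753/31) - 158·(753/31) - (1/2)(753/31)² = 1475.0494.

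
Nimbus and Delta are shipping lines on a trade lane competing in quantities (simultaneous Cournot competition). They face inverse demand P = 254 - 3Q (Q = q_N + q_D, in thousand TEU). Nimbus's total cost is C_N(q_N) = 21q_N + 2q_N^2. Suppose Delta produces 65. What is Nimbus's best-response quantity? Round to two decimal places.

3.80

With the rival's output fixed at 65, Nimbus's profit is π_N = (254 - 3·65 - 3q_N)q_N - (21q_N + 2q_N²) = (59 - 3q_N)q_N - (21q_N + 2q_N²).
∂π_N/∂q_N = 38 - 10q_N = 0, so q_N = 19/5.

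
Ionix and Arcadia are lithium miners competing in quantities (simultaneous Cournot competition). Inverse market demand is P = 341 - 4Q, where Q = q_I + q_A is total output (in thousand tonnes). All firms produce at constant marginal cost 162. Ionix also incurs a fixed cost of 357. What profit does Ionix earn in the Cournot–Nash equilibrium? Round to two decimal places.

533.03

Each firm earns π_i = (341 - 4Q)q_i - 162q_i.
Setting ∂π_i/∂q_i = 0 with rivals' quantities fixed: 179 - 8q_i - 4q_j = 0.
With identical firms every q_j equals q_i, so q_j = q_i and 179 = 12q_i, giving q_i = 179/12.
Price P = 341 - 4·(179/6) = 665/3.
Ionix's profit: (665/3 - 162)·(179/12) - 357 = 533.0278.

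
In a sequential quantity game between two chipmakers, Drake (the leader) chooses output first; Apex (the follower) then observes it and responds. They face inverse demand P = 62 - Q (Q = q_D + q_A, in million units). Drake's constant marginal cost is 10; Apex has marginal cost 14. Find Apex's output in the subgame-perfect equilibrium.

10

Solve by backward induction. Given q_D, the follower Apex maximises π_A = (62 - q_D - q_A)q_A - 14q_A.
∂π_A/∂q_A = 48 - q_D - 2q_A = 0 gives the reaction function q_A = (48 - q_D)/2.
The leader anticipates this reaction. Substituting into P = 62 - Q gives P = 38 - (1/2)q_D, so π_D = (38 - (1/2)q_D)q_D - 10q_D.
Maximising: ∂π_D/∂q_D = 28 - q_D = 0, giving q_D = 28.
Then q_A = (48 - 28)/2 = 10.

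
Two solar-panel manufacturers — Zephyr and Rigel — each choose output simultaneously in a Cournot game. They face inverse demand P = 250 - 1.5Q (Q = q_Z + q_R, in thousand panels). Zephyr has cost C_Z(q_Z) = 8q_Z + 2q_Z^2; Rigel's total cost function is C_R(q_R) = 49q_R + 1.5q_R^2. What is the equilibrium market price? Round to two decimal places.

Zephyr's profit: π_Z = (250 - 1.5Q)q_Z - (8q_Z + 2q_Z²). Setting ∂π_Z/∂q_Z = 0: 242 - 7q_Z - (3/2)(q_R) = 0.
Rigel's first-order condition: 201 - 6q_R - (3/2)(q_Z) = 0.
Rearranging gives the reaction functions q_Z = (242 - (3/2)q_R)/7 and q_R = (201 - (3/2)q_Z)/6.
Substituting one into the other gives q_Z = 1534/53 and q_R = 1392/53.
Total output Q = 55.2075, so price P = 250 - (3/2)·55.2075 = 167.1887.

167.19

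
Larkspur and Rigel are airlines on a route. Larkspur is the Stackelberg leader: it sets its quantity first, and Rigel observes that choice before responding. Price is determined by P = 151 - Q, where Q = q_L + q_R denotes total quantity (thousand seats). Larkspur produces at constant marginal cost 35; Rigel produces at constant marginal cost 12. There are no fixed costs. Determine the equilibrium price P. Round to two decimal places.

Solve by backward induction. Given q_L, the follower Rigel maximises π_R = (151 - q_L - q_R)q_R - 12q_R.
∂π_R/∂q_R = 139 - q_L - 2q_R = 0 gives the reaction function q_R = (139 - q_L)/2.
The leader anticipates this reaction. Substituting into P = 151 - Q gives P = 163/2 - (1/2)q_L, so π_L = (163/2 - (1/2)q_L)q_L - 35q_L.
Leader FOC: 93/2 - q_L = 0, so q_L = 93/2.
Then q_R = (139 - 93/2)/2 = 185/4.
Total output Q = 371/4, so price P = 151 - 371/4 = 233/4.

58.25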